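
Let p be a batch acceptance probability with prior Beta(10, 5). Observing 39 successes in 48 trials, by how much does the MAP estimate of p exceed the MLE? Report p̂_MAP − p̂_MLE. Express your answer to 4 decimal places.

Posterior is Beta(49, 14); MAP = (49−1)/(63−2) = 48/61 ≈ 0.78689.
MLE ignores the prior: p̂_MLE = k/n = 39/48 ≈ 0.81250.
Difference = 48/61 − 39/48 = -25/976 ≈ -0.0256.

MAP − MLE = -0.0256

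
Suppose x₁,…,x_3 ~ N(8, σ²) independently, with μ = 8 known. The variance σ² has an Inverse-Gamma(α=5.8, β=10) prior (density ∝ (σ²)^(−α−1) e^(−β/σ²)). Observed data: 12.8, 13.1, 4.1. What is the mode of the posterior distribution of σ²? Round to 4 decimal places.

σ̂²_MAP = 5.0759

Sum of squared deviations about the known mean: SS = (12.8−8)² + (13.1−8)² + (4.1−8)² = 64.26.
The Normal likelihood contributes (σ²)^(−n/2) exp(−SS/(2σ²)), so the posterior is Inverse-Gamma(α + n/2, β + SS/2) = Inverse-Gamma(7.3, 42.13).
The mode of Inverse-Gamma(a, b) is b/(a+1) = 42.13/8.3 ≈ 5.0759.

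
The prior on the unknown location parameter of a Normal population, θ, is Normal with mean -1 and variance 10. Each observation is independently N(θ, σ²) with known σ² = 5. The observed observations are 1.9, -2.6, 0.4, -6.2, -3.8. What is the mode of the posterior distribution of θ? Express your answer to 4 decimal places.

θ̂_MAP = -1.9636

n = 5; x̄ = (1.9 + (-2.6) + 0.4 + (-6.2) + (-3.8))/5 = -10.3/5 = -2.06.
For a Normal prior and Normal likelihood with known variance, the posterior is Normal; its mode equals its mean, the precision-weighted average.
Prior precision 1/σ₀² = 1/10 = 0.1; data precision n/σ² = 5/5 = 1.
θ̂ = (0.1·(-1) + 1·(-2.06)) / (0.1 + 1) = (-2.16)/1.1 = -108/55 ≈ -1.9636.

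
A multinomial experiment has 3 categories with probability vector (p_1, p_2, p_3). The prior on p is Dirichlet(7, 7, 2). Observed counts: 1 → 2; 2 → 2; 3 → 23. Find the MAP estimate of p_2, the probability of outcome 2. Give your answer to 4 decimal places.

The posterior is Dirichlet(αᵢ + nᵢ) = Dirichlet(9, 9, 25).
For a Dirichlet(a₁,…,a_K) with all aᵢ > 1, the mode has j-th component (aⱼ − 1)/(Σaᵢ − K).
Here Σaᵢ = 43 and K = 3, so p_2 = (9 − 1)/(43 − 3) = 8/40 ≈ 0.2000.

MAP estimate: 0.2000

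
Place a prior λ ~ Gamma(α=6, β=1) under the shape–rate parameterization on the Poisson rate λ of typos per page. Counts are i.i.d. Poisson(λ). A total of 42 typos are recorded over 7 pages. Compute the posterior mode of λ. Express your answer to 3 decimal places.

Σxᵢ = 42, n = 7.
Posterior ∝ λ^5e^(−1λ) · λ^42e^(−7λ) = λ^47e^(−8λ), i.e. Gamma(shape=48, rate=8).
The mode of a Gamma(a, b) with a ≥ 1 (shape–rate) is (a−1)/b = 47/8 ≈ 5.875.

λ̂_MAP = 5.875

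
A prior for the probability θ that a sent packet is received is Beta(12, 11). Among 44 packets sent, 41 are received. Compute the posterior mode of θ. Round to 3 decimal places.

θ̂_MAP = 0.800

Prior: Beta(12, 11).
Data: 41 successes in 44 trials. The binomial likelihood contributes θ^41(1−θ)^3, so the posterior is Beta(12+41, 11+3) = Beta(53, 14).
For Beta(a, b) with a, b > 1 the mode is (a−1)/(a+b−2) = 52/65 ≈ 0.800.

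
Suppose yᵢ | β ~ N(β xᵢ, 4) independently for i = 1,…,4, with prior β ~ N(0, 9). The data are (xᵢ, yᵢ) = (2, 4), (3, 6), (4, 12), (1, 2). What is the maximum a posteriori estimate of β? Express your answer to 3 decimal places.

β̂_MAP = 2.496

log p(β | y) = −Σ(yᵢ − βxᵢ)²/(2·4) − β²/(2·9) + const.
Setting the derivative to zero: Σxᵢ(yᵢ − βxᵢ)/4 − β/9 = 0, so β = Σxᵢyᵢ / (Σxᵢ² + σ²/τ²).
Σxᵢyᵢ = 2·4 + 3·6 + 4·12 + 1·2 = 76; Σxᵢ² = 30; σ²/τ² = 4/9.
β̂_MAP = 76 / (30 + 4/9) = 76/(274/9) = 342/137 ≈ 2.496.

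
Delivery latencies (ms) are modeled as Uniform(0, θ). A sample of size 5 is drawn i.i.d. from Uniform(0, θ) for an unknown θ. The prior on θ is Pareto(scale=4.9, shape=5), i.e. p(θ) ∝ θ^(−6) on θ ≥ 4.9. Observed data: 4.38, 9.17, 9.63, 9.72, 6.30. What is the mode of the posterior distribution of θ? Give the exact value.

The Uniform(0, θ) likelihood is θ^(−n) for θ ≥ max(xᵢ), zero otherwise. Here max(xᵢ) = 9.72.
Posterior ∝ θ^(−6) · θ^(−5) = θ^(−11) on θ ≥ max(4.9, 9.72) = 9.72.
This density is strictly decreasing in θ, so the posterior mode lies at the lower boundary of the support.

θ̂_MAP = 9.72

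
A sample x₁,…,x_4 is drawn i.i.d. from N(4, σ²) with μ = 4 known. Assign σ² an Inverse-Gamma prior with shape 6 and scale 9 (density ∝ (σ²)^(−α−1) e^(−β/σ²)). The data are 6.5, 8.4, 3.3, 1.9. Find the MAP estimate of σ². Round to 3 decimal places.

σ̂²_MAP = 2.695

Sum of squared deviations about the known mean: SS = (6.5−4)² + (8.4−4)² + (3.3−4)² + (1.9−4)² = 30.51.
The Normal likelihood contributes (σ²)^(−n/2) exp(−SS/(2σ²)), so the posterior is Inverse-Gamma(α + n/2, β + SS/2) = Inverse-Gamma(8, 24.255).
The mode of Inverse-Gamma(a, b) is b/(a+1) = 24.255/9 ≈ 2.695.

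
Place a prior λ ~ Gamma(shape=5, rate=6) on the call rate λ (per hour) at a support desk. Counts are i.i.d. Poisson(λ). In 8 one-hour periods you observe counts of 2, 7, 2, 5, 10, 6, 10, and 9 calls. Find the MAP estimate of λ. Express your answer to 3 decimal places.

Σxᵢ = 2+7+2+5+10+6+10+9 = 51, with n = 8.
Posterior ∝ λ^4e^(−6λ) · λ^51e^(−8λ) = λ^55e^(−14λ), i.e. Gamma(shape=56, rate=14).
The mode of a Gamma(a, b) with a ≥ 1 (shape–rate) is (a−1)/b = 55/14 ≈ 3.929.

λ̂_MAP = 3.929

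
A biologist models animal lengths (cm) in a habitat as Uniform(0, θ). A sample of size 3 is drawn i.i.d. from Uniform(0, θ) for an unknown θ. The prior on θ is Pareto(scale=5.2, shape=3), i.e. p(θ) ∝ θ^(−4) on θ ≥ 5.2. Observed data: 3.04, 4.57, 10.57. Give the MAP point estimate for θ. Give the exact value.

The Uniform(0, θ) likelihood is θ^(−n) for θ ≥ max(xᵢ), zero otherwise. Here max(xᵢ) = 10.57.
Posterior ∝ θ^(−4) · θ^(−3) = θ^(−7) on θ ≥ max(5.2, 10.57) = 10.57.
This density is strictly decreasing in θ, so the posterior mode lies at the lower boundary of the support.

θ̂_MAP = 10.57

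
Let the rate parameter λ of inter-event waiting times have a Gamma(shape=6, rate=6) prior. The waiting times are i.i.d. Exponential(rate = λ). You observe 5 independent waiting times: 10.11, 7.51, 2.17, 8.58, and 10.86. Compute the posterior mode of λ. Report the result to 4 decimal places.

The Exponential(rate=λ) likelihood is ∝ λ^n e^(−λΣtᵢ). Here n = 5 and Σtᵢ = 10.11 + 7.51 + 2.17 + 8.58 + 10.86 = 39.23.
Posterior ∝ λ^5e^(−6λ) · λ^5e^(−39.23λ) = λ^10e^(−45.23λ), i.e. Gamma(11, 45.23).
Mode = (a−1)/b = 10/45.23 ≈ 0.2211.

λ̂_MAP = 0.2211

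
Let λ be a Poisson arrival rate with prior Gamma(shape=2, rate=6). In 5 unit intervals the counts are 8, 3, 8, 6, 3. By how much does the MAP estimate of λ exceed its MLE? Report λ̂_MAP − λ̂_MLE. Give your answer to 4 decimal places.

MAP − MLE = -2.9636

Σxᵢ = 28. Posterior is Gamma(30, 11); MAP = (30−1)/11 = 29/11 ≈ 2.63636.
MLE = x̄ = 28/5 ≈ 5.60000.
Difference = 29/11 − 28/5 = -163/55 ≈ -2.9636.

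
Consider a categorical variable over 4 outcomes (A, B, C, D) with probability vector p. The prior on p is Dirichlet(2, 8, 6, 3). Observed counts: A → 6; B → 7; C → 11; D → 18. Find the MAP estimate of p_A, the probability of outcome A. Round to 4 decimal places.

MAP estimate of p_A = 0.1228

The posterior is Dirichlet(αᵢ + nᵢ) = Dirichlet(8, 15, 17, 21).
For a Dirichlet(a₁,…,a_K) with all aᵢ > 1, the mode has j-th component (aⱼ − 1)/(Σaᵢ − K).
Here Σaᵢ = 61 and K = 4, so p_A = (8 − 1)/(61 − 4) = 7/57 ≈ 0.1228.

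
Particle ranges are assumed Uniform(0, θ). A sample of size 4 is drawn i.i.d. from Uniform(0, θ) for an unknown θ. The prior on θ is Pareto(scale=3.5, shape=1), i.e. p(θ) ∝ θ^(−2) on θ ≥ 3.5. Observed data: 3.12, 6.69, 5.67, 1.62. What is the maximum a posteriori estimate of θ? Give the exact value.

The Uniform(0, θ) likelihood is θ^(−n) for θ ≥ max(xᵢ), zero otherwise. Here max(xᵢ) = 6.69.
Posterior ∝ θ^(−2) · θ^(−4) = θ^(−6) on θ ≥ max(3.5, 6.69) = 6.69.
This density is strictly decreasing in θ, so the posterior mode lies at the lower boundary of the support.

θ̂_MAP = 6.69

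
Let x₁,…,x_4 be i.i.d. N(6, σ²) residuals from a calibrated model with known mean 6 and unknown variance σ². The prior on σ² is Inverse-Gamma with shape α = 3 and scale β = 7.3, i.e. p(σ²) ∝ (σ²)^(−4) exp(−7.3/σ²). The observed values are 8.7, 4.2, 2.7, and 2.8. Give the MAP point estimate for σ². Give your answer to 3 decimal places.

σ̂²_MAP = 3.855

Sum of squared deviations about the known mean: SS = (8.7−6)² + (4.2−6)² + (2.7−6)² + (2.8−6)² = 31.66.
The Normal likelihood contributes (σ²)^(−n/2) exp(−SS/(2σ²)), so the posterior is Inverse-Gamma(α + n/2, β + SS/2) = Inverse-Gamma(5, 23.13).
The mode of Inverse-Gamma(a, b) is b/(a+1) = 23.13/6 ≈ 3.855.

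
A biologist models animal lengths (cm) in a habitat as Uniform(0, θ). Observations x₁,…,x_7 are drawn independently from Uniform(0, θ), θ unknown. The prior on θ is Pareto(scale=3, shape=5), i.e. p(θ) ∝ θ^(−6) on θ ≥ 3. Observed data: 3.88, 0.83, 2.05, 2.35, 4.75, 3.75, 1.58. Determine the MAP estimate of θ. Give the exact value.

The Uniform(0, θ) likelihood is θ^(−n) for θ ≥ max(xᵢ), zero otherwise. Here max(xᵢ) = 4.75.
Posterior ∝ θ^(−6) · θ^(−7) = θ^(−13) on θ ≥ max(3, 4.75) = 4.75.
This density is strictly decreasing in θ, so the posterior mode lies at the lower boundary of the support.

θ̂_MAP = 4.75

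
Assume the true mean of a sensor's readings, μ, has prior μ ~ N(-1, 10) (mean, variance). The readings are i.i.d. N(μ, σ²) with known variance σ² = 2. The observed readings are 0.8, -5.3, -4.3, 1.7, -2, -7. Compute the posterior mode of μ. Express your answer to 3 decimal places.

n = 6; x̄ = (0.8 + (-5.3) + (-4.3) + 1.7 + (-2) + (-7))/6 = -16.1/6 = -161/60 ≈ -2.6833.
For a Normal prior and Normal likelihood with known variance, the posterior is Normal; its mode equals its mean, the precision-weighted average.
Prior precision 1/σ₀² = 1/10 = 0.1; data precision n/σ² = 6/2 = 3.
μ̂ = (0.1·(-1) + 3·(-161/60)) / (0.1 + 3) = (-8.15)/3.1 = -163/62 ≈ -2.629.

μ̂_MAP = -2.629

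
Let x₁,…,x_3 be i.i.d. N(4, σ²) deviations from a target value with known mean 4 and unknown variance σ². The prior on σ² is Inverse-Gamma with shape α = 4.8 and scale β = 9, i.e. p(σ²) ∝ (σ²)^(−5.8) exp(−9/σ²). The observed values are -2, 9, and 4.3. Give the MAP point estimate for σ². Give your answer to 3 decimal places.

Sum of squared deviations about the known mean: SS = (-2−4)² + (9−4)² + (4.3−4)² = 61.09.
The Normal likelihood contributes (σ²)^(−n/2) exp(−SS/(2σ²)), so the posterior is Inverse-Gamma(α + n/2, β + SS/2) = Inverse-Gamma(6.3, 39.545).
The mode of Inverse-Gamma(a, b) is b/(a+1) = 39.545/7.3 ≈ 5.417.

σ̂²_MAP = 5.417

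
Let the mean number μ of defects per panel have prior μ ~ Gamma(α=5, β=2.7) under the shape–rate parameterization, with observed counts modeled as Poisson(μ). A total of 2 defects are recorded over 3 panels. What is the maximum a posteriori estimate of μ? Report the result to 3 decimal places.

Σxᵢ = 2, n = 3.
Posterior ∝ μ^4e^(−2.7μ) · μ^2e^(−3μ) = μ^6e^(−5.7μ), i.e. Gamma(shape=7, rate=5.7).
The mode of a Gamma(a, b) with a ≥ 1 (shape–rate) is (a−1)/b = 6/5.7 ≈ 1.053.

μ̂_MAP = 1.053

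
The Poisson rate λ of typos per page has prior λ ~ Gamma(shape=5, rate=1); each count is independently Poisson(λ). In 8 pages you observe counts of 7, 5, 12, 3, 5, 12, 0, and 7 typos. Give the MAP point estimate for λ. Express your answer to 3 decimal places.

λ̂_MAP = 6.111

Σxᵢ = 7+5+12+3+5+12+0+7 = 51, with n = 8.
Posterior ∝ λ^4e^(−1λ) · λ^51e^(−8λ) = λ^55e^(−9λ), i.e. Gamma(shape=56, rate=9).
The mode of a Gamma(a, b) with a ≥ 1 (shape–rate) is (a−1)/b = 55/9 ≈ 6.111.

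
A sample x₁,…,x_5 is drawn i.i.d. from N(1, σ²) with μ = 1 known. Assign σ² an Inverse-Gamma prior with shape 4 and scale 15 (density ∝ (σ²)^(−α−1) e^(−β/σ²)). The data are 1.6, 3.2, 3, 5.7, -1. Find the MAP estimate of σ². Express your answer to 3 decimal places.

σ̂²_MAP = 4.353

Sum of squared deviations about the known mean: SS = (1.6−1)² + (3.2−1)² + (3−1)² + (5.7−1)² + (-1−1)² = 35.29.
The Normal likelihood contributes (σ²)^(−n/2) exp(−SS/(2σ²)), so the posterior is Inverse-Gamma(α + n/2, β + SS/2) = Inverse-Gamma(6.5, 32.645).
The mode of Inverse-Gamma(a, b) is b/(a+1) = 32.645/7.5 ≈ 4.353.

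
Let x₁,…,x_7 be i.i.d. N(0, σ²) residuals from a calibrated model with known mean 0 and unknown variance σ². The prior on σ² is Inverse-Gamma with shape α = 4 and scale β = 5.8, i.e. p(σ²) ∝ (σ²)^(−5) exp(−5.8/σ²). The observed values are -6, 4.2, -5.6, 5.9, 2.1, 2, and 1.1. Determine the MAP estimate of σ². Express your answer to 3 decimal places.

σ̂²_MAP = 8.296

Sum of squared deviations about the known mean: SS = (-6−0)² + (4.2−0)² + (-5.6−0)² + (5.9−0)² + (2.1−0)² + (2−0)² + (1.1−0)² = 129.43.
The Normal likelihood contributes (σ²)^(−n/2) exp(−SS/(2σ²)), so the posterior is Inverse-Gamma(α + n/2, β + SS/2) = Inverse-Gamma(7.5, 70.515).
The mode of Inverse-Gamma(a, b) is b/(a+1) = 70.515/8.5 ≈ 8.296.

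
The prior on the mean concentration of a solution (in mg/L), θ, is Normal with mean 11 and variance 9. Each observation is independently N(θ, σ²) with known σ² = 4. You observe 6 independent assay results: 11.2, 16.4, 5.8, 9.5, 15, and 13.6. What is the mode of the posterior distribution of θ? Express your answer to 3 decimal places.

n = 6; x̄ = (11.2 + 16.4 + 5.8 + 9.5 + 15 + 13.6)/6 = 71.5/6 = 143/12 ≈ 11.9167.
For a Normal prior and Normal likelihood with known variance, the posterior is Normal; its mode equals its mean, the precision-weighted average.
Prior precision 1/σ₀² = 1/9; data precision n/σ² = 6/4 = 1.5.
θ̂ = ((1/9)·11 + 1.5·(143/12)) / (1/9 + 1.5) = (1375/72)/(29/18) = 1375/116 ≈ 11.853.

θ̂_MAP = 11.853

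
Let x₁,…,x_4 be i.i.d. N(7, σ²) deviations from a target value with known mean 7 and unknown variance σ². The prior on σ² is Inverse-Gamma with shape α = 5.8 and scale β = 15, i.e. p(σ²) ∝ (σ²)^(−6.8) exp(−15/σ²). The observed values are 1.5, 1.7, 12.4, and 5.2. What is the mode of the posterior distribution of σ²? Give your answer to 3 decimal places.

Sum of squared deviations about the known mean: SS = (1.5−7)² + (1.7−7)² + (12.4−7)² + (5.2−7)² = 90.74.
The Normal likelihood contributes (σ²)^(−n/2) exp(−SS/(2σ²)), so the posterior is Inverse-Gamma(α + n/2, β + SS/2) = Inverse-Gamma(7.8, 60.37).
The mode of Inverse-Gamma(a, b) is b/(a+1) = 60.37/8.8 ≈ 6.860.

σ̂²_MAP = 6.860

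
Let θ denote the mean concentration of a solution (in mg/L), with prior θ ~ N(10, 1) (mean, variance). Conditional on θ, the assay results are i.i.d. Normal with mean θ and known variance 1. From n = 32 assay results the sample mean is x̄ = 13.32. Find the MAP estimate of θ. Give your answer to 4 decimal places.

θ̂_MAP = 13.2194

n = 32, x̄ = 13.32.
For a Normal prior and Normal likelihood with known variance, the posterior is Normal; its mode equals its mean, the precision-weighted average.
Prior precision 1/σ₀² = 1/1 = 1; data precision n/σ² = 32/1 = 32.
θ̂ = (1·10 + 32·13.32) / (1 + 32) = 436.24/33 = 10906/825 ≈ 13.2194.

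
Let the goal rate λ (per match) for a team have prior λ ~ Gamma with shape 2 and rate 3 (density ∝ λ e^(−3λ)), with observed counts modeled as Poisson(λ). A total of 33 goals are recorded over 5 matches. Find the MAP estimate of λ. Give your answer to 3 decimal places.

λ̂_MAP = 4.250

Σxᵢ = 33, n = 5.
Posterior ∝ λe^(−3λ) · λ^33e^(−5λ) = λ^34e^(−8λ), i.e. Gamma(shape=35, rate=8).
The mode of a Gamma(a, b) with a ≥ 1 (shape–rate) is (a−1)/b = 34/8 ≈ 4.250.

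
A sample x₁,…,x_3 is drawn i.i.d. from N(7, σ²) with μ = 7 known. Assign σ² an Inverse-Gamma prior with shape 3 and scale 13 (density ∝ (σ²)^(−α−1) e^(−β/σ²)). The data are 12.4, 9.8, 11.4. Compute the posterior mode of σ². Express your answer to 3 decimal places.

Sum of squared deviations about the known mean: SS = (12.4−7)² + (9.8−7)² + (11.4−7)² = 56.36.
The Normal likelihood contributes (σ²)^(−n/2) exp(−SS/(2σ²)), so the posterior is Inverse-Gamma(α + n/2, β + SS/2) = Inverse-Gamma(4.5, 41.18).
The mode of Inverse-Gamma(a, b) is b/(a+1) = 41.18/5.5 ≈ 7.487.

σ̂²_MAP = 7.487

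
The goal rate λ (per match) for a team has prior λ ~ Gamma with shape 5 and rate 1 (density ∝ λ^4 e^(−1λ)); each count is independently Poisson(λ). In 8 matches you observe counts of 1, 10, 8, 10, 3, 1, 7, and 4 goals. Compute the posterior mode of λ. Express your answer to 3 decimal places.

λ̂_MAP = 5.333

Σxᵢ = 1+10+8+10+3+1+7+4 = 44, with n = 8.
Posterior ∝ λ^4e^(−1λ) · λ^44e^(−8λ) = λ^48e^(−9λ), i.e. Gamma(shape=49, rate=9).
The mode of a Gamma(a, b) with a ≥ 1 (shape–rate) is (a−1)/b = 48/9 ≈ 5.333.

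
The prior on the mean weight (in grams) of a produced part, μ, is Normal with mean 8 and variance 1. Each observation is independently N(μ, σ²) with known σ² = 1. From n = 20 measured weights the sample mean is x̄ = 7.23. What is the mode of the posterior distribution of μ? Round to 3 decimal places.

n = 20, x̄ = 7.23.
For a Normal prior and Normal likelihood with known variance, the posterior is Normal; its mode equals its mean, the precision-weighted average.
Prior precision 1/σ₀² = 1/1 = 1; data precision n/σ² = 20/1 = 20.
μ̂ = (1·8 + 20·7.23) / (1 + 20) = 152.6/21 = 109/15 ≈ 7.267.

μ̂_MAP = 7.267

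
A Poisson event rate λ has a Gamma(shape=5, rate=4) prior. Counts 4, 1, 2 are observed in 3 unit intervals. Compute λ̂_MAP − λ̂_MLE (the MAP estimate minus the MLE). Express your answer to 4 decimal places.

MAP − MLE = -0.7619

Σxᵢ = 7. Posterior is Gamma(12, 7); MAP = (12−1)/7 = 11/7 ≈ 1.57143.
MLE = x̄ = 7/3 ≈ 2.33333.
Difference = 11/7 − 7/3 = -16/21 ≈ -0.7619.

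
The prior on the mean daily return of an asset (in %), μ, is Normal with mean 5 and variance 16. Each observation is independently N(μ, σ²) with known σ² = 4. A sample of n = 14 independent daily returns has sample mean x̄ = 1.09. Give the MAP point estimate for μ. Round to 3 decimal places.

n = 14, x̄ = 1.09.
For a Normal prior and Normal likelihood with known variance, the posterior is Normal; its mode equals its mean, the precision-weighted average.
Prior precision 1/σ₀² = 1/16 = 0.0625; data precision n/σ² = 14/4 = 3.5.
μ̂ = (0.0625·5 + 3.5·1.09) / (0.0625 + 3.5) = 4.1275/3.5625 = 1651/1425 ≈ 1.159.

μ̂_MAP = 1.159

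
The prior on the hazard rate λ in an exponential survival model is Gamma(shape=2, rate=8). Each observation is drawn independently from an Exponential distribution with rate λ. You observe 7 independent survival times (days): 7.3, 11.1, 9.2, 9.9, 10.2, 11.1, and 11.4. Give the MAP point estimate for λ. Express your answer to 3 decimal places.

λ̂_MAP = 0.102

The Exponential(rate=λ) likelihood is ∝ λ^n e^(−λΣtᵢ). Here n = 7 and Σtᵢ = 7.3 + 11.1 + 9.2 + 9.9 + 10.2 + 11.1 + 11.4 = 70.2.
Posterior ∝ λe^(−8λ) · λ^7e^(−70.2λ) = λ^8e^(−78.2λ), i.e. Gamma(9, 78.2).
Mode = (a−1)/b = 8/78.2 ≈ 0.102.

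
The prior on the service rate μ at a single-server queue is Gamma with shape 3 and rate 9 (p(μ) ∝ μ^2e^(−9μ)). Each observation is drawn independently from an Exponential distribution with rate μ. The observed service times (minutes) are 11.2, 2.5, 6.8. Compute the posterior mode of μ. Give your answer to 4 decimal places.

The Exponential(rate=μ) likelihood is ∝ μ^n e^(−μΣtᵢ). Here n = 3 and Σtᵢ = 11.2 + 2.5 + 6.8 = 20.5.
Posterior ∝ μ^2e^(−9μ) · μ^3e^(−20.5μ) = μ^5e^(−29.5μ), i.e. Gamma(6, 29.5).
Mode = (a−1)/b = 5/29.5 ≈ 0.1695.

μ̂_MAP = 0.1695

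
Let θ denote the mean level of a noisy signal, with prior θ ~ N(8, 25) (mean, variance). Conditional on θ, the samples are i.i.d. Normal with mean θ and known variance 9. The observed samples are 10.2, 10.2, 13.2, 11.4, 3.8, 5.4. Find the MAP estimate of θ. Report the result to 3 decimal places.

n = 6; x̄ = (10.2 + 10.2 + 13.2 + 11.4 + 3.8 + 5.4)/6 = 54.2/6 = 271/30 ≈ 9.0333.
For a Normal prior and Normal likelihood with known variance, the posterior is Normal; its mode equals its mean, the precision-weighted average.
Prior precision 1/σ₀² = 1/25 = 0.04; data precision n/σ² = 6/9 = 2/3.
θ̂ = (0.04·8 + (2/3)·(271/30)) / (0.04 + 2/3) = (1427/225)/(53/75) = 1427/159 ≈ 8.975.

θ̂_MAP = 8.975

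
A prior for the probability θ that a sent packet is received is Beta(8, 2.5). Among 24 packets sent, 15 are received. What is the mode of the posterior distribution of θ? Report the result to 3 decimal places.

Prior: Beta(8, 2.5).
Data: 15 successes in 24 trials. The binomial likelihood contributes θ^15(1−θ)^9, so the posterior is Beta(8+15, 2.5+9) = Beta(23, 11.5).
For Beta(a, b) with a, b > 1 the mode is (a−1)/(a+b−2) = 22/32.5 ≈ 0.677.

θ̂_MAP = 0.677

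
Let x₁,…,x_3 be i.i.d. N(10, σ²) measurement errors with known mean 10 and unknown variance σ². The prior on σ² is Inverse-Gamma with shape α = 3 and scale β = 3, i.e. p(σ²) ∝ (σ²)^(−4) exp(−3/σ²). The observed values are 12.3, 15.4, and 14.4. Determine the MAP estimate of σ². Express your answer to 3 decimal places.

Sum of squared deviations about the known mean: SS = (12.3−10)² + (15.4−10)² + (14.4−10)² = 53.81.
The Normal likelihood contributes (σ²)^(−n/2) exp(−SS/(2σ²)), so the posterior is Inverse-Gamma(α + n/2, β + SS/2) = Inverse-Gamma(4.5, 29.905).
The mode of Inverse-Gamma(a, b) is b/(a+1) = 29.905/5.5 ≈ 5.437.

σ̂²_MAP = 5.437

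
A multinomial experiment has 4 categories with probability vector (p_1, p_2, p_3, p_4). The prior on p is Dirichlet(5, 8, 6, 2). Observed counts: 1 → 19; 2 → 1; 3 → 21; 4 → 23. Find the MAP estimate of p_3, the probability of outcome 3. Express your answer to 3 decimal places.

The posterior is Dirichlet(αᵢ + nᵢ) = Dirichlet(24, 9, 27, 25).
For a Dirichlet(a₁,…,a_K) with all aᵢ > 1, the mode has j-th component (aⱼ − 1)/(Σaᵢ − K).
Here Σaᵢ = 85 and K = 4, so p_3 = (27 − 1)/(85 − 4) = 26/81 ≈ 0.321.

MAP estimate: 0.321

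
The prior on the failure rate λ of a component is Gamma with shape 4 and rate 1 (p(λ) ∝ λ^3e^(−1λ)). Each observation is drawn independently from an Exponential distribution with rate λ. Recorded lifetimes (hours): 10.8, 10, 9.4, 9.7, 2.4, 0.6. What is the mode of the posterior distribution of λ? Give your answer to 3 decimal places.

The Exponential(rate=λ) likelihood is ∝ λ^n e^(−λΣtᵢ). Here n = 6 and Σtᵢ = 10.8 + 10 + 9.4 + 9.7 + 2.4 + 0.6 = 42.9.
Posterior ∝ λ^3e^(−1λ) · λ^6e^(−42.9λ) = λ^9e^(−43.9λ), i.e. Gamma(10, 43.9).
Mode = (a−1)/b = 9/43.9 ≈ 0.205.

λ̂_MAP = 0.205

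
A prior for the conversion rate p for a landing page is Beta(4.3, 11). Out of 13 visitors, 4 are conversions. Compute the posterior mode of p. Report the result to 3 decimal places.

p̂_MAP = 0.278

Prior: Beta(4.3, 11).
Data: 4 successes in 13 trials. The binomial likelihood contributes p^4(1−p)^9, so the posterior is Beta(4.3+4, 11+9) = Beta(8.3, 20).
For Beta(a, b) with a, b > 1 the mode is (a−1)/(a+b−2) = 7.3/26.3 ≈ 0.278.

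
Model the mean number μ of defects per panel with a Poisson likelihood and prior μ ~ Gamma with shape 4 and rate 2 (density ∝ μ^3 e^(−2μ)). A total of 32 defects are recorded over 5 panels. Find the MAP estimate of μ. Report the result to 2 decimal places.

μ̂_MAP = 5.00

Σxᵢ = 32, n = 5.
Posterior ∝ μ^3e^(−2μ) · μ^32e^(−5μ) = μ^35e^(−7μ), i.e. Gamma(shape=36, rate=7).
The mode of a Gamma(a, b) with a ≥ 1 (shape–rate) is (a−1)/b = 35/7 ≈ 5.00.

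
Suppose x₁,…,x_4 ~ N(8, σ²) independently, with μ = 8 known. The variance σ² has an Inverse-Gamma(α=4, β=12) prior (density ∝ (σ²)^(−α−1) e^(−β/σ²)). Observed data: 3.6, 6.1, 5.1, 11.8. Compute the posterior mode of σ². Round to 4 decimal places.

Sum of squared deviations about the known mean: SS = (3.6−8)² + (6.1−8)² + (5.1−8)² + (11.8−8)² = 45.82.
The Normal likelihood contributes (σ²)^(−n/2) exp(−SS/(2σ²)), so the posterior is Inverse-Gamma(α + n/2, β + SS/2) = Inverse-Gamma(6, 34.91).
The mode of Inverse-Gamma(a, b) is b/(a+1) = 34.91/7 ≈ 4.9871.

σ̂²_MAP = 4.9871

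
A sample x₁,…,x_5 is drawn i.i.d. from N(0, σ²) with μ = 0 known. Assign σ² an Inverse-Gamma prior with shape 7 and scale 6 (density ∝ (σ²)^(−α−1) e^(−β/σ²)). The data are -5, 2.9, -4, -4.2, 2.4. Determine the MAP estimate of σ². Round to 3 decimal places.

Sum of squared deviations about the known mean: SS = (-5−0)² + (2.9−0)² + (-4−0)² + (-4.2−0)² + (2.4−0)² = 72.81.
The Normal likelihood contributes (σ²)^(−n/2) exp(−SS/(2σ²)), so the posterior is Inverse-Gamma(α + n/2, β + SS/2) = Inverse-Gamma(9.5, 42.405).
The mode of Inverse-Gamma(a, b) is b/(a+1) = 42.405/10.5 ≈ 4.039.

σ̂²_MAP = 4.039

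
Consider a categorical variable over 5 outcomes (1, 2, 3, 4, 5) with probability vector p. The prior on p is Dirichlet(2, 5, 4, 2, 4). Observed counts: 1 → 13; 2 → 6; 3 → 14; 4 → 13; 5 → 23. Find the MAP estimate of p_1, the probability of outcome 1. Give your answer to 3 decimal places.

MAP estimate: 0.173

The posterior is Dirichlet(αᵢ + nᵢ) = Dirichlet(15, 11, 18, 15, 27).
For a Dirichlet(a₁,…,a_K) with all aᵢ > 1, the mode has j-th component (aⱼ − 1)/(Σaᵢ − K).
Here Σaᵢ = 86 and K = 5, so p_1 = (15 − 1)/(86 − 5) = 14/81 ≈ 0.173.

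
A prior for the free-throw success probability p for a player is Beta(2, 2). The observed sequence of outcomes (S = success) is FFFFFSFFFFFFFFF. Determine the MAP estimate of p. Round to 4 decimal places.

Prior: Beta(2, 2).
Data: 1 success in 15 trials (from the sequence). The binomial likelihood contributes p(1−p)^14, so the posterior is Beta(2+1, 2+14) = Beta(3, 16).
For Beta(a, b) with a, b > 1 the mode is (a−1)/(a+b−2) = 2/17 ≈ 0.1176.

p̂_MAP = 0.1176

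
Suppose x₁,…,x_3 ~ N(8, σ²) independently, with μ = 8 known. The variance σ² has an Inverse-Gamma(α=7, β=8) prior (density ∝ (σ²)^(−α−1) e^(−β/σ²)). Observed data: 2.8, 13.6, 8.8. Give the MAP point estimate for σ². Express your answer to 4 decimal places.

σ̂²_MAP = 3.9495

Sum of squared deviations about the known mean: SS = (2.8−8)² + (13.6−8)² + (8.8−8)² = 59.04.
The Normal likelihood contributes (σ²)^(−n/2) exp(−SS/(2σ²)), so the posterior is Inverse-Gamma(α + n/2, β + SS/2) = Inverse-Gamma(8.5, 37.52).
The mode of Inverse-Gamma(a, b) is b/(a+1) = 37.52/9.5 ≈ 3.9495.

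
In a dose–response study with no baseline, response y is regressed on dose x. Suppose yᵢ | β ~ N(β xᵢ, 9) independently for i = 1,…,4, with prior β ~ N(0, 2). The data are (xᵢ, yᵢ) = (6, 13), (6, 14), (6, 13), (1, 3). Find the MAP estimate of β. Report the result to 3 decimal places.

log p(β | y) = −Σ(yᵢ − βxᵢ)²/(2·9) − β²/(2·2) + const.
Setting the derivative to zero: Σxᵢ(yᵢ − βxᵢ)/9 − β/2 = 0, so β = Σxᵢyᵢ / (Σxᵢ² + σ²/τ²).
Σxᵢyᵢ = 6·13 + 6·14 + 6·13 + 1·3 = 243; Σxᵢ² = 109; σ²/τ² = 4.5.
β̂_MAP = 243 / (109 + 4.5) = 243/113.5 ≈ 2.141.

β̂_MAP = 2.141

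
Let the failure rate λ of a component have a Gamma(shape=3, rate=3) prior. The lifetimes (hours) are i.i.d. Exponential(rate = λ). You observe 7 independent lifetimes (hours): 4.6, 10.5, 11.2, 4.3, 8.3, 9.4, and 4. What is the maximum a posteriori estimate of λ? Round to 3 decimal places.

The Exponential(rate=λ) likelihood is ∝ λ^n e^(−λΣtᵢ). Here n = 7 and Σtᵢ = 4.6 + 10.5 + 11.2 + 4.3 + 8.3 + 9.4 + 4 = 52.3.
Posterior ∝ λ^2e^(−3λ) · λ^7e^(−52.3λ) = λ^9e^(−55.3λ), i.e. Gamma(10, 55.3).
Mode = (a−1)/b = 9/55.3 ≈ 0.163.

λ̂_MAP = 0.163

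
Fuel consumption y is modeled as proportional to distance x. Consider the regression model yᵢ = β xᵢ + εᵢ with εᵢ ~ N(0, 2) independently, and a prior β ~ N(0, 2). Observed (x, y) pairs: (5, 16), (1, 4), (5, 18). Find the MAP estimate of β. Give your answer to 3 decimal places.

β̂_MAP = 3.346

log p(β | y) = −Σ(yᵢ − βxᵢ)²/(2·2) − β²/(2·2) + const.
Setting the derivative to zero: Σxᵢ(yᵢ − βxᵢ)/2 − β/2 = 0, so β = Σxᵢyᵢ / (Σxᵢ² + σ²/τ²).
Σxᵢyᵢ = 5·16 + 1·4 + 5·18 = 174; Σxᵢ² = 51; σ²/τ² = 1.
β̂_MAP = 174 / (51 + 1) = 174/52 ≈ 3.346.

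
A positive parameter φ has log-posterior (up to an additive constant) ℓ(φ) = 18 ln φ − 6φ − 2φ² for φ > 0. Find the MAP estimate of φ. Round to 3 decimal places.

ℓ'(φ) = 18/φ − 6 − 4φ. Setting this to zero and multiplying by φ: 4φ² + 6φ − 18 = 0.
φ = (−6 + √(6² + 4·4·18)) / (2·4) = (−6 + √324) / 8 = (−6 + 18)/8 = 3/2.
ℓ''(φ) = −18/φ² − 4 < 0, confirming a maximum.

φ̂_MAP = 1.500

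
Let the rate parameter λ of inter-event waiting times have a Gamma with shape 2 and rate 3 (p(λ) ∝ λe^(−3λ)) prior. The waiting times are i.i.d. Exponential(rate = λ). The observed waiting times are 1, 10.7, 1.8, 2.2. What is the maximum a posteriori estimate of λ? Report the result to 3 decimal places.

λ̂_MAP = 0.267

The Exponential(rate=λ) likelihood is ∝ λ^n e^(−λΣtᵢ). Here n = 4 and Σtᵢ = 1 + 10.7 + 1.8 + 2.2 = 15.7.
Posterior ∝ λe^(−3λ) · λ^4e^(−15.7λ) = λ^5e^(−18.7λ), i.e. Gamma(6, 18.7).
Mode = (a−1)/b = 5/18.7 ≈ 0.267.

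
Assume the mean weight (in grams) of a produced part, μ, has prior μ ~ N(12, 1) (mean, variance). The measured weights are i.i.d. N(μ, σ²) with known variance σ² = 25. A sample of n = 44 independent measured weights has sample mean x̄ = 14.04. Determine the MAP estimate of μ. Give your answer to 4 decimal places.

n = 44, x̄ = 14.04.
For a Normal prior and Normal likelihood with known variance, the posterior is Normal; its mode equals its mean, the precision-weighted average.
Prior precision 1/σ₀² = 1/1 = 1; data precision n/σ² = 44/25 = 1.76.
μ̂ = (1·12 + 1.76·14.04) / (1 + 1.76) = 36.7104/2.76 = 7648/575 ≈ 13.3009.

μ̂_MAP = 13.3009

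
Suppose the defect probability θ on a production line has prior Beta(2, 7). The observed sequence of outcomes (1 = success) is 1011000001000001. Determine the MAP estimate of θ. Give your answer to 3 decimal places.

θ̂_MAP = 0.261

Prior: Beta(2, 7).
Data: 5 successes in 16 trials (from the sequence). The binomial likelihood contributes θ^5(1−θ)^11, so the posterior is Beta(2+5, 7+11) = Beta(7, 18).
For Beta(a, b) with a, b > 1 the mode is (a−1)/(a+b−2) = 6/23 ≈ 0.261.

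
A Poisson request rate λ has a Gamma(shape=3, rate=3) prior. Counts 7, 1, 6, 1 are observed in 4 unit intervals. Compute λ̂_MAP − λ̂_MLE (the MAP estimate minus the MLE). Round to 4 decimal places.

MAP − MLE = -1.3214

Σxᵢ = 15. Posterior is Gamma(18, 7); MAP = (18−1)/7 = 17/7 ≈ 2.42857.
MLE = x̄ = 15/4 ≈ 3.75000.
Difference = 17/7 − 15/4 = -37/28 ≈ -1.3214.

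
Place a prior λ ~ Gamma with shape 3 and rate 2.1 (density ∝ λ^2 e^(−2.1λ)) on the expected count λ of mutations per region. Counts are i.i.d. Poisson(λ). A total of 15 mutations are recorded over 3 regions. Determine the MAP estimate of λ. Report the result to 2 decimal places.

Σxᵢ = 15, n = 3.
Posterior ∝ λ^2e^(−2.1λ) · λ^15e^(−3λ) = λ^17e^(−5.1λ), i.e. Gamma(shape=18, rate=5.1).
The mode of a Gamma(a, b) with a ≥ 1 (shape–rate) is (a−1)/b = 17/5.1 ≈ 3.33.

λ̂_MAP = 3.33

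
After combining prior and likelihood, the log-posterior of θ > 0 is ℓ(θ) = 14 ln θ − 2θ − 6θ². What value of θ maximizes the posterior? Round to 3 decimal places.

ℓ'(θ) = 14/θ − 2 − 12θ. Setting this to zero and multiplying by θ: 12θ² + 2θ − 14 = 0.
θ = (−2 + √(2² + 4·12·14)) / (2·12) = (−2 + √676) / 24 = (−2 + 26)/24 = 1.
ℓ''(θ) = −14/θ² − 12 < 0, confirming a maximum.

θ̂_MAP = 1.000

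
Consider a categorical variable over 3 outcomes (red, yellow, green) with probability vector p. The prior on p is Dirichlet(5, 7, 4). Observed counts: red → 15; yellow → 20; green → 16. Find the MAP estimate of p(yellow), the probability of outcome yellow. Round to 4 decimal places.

MAP estimate of p(yellow) = 0.4063

The posterior is Dirichlet(αᵢ + nᵢ) = Dirichlet(20, 27, 20).
For a Dirichlet(a₁,…,a_K) with all aᵢ > 1, the mode has j-th component (aⱼ − 1)/(Σaᵢ − K).
Here Σaᵢ = 67 and K = 3, so p(yellow) = (27 − 1)/(67 − 3) = 26/64 ≈ 0.4063.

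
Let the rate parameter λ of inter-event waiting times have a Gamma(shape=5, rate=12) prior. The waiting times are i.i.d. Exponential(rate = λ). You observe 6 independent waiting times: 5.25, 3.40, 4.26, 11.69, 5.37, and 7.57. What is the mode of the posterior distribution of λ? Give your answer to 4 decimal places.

λ̂_MAP = 0.2019

The Exponential(rate=λ) likelihood is ∝ λ^n e^(−λΣtᵢ). Here n = 6 and Σtᵢ = 5.25 + 3.40 + 4.26 + 11.69 + 5.37 + 7.57 = 37.54.
Posterior ∝ λ^4e^(−12λ) · λ^6e^(−37.54λ) = λ^10e^(−49.54λ), i.e. Gamma(11, 49.54).
Mode = (a−1)/b = 10/49.54 ≈ 0.2019.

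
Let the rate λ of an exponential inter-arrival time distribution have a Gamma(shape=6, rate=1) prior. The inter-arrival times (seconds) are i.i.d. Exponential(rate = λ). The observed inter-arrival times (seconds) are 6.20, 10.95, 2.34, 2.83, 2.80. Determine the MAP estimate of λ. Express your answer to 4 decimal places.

The Exponential(rate=λ) likelihood is ∝ λ^n e^(−λΣtᵢ). Here n = 5 and Σtᵢ = 6.20 + 10.95 + 2.34 + 2.83 + 2.80 = 25.12.
Posterior ∝ λ^5e^(−1λ) · λ^5e^(−25.12λ) = λ^10e^(−26.12λ), i.e. Gamma(11, 26.12).
Mode = (a−1)/b = 10/26.12 ≈ 0.3828.

λ̂_MAP = 0.3828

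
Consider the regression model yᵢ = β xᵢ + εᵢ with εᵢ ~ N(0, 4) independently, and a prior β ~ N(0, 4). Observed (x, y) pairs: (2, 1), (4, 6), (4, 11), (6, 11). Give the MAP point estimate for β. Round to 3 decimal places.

β̂_MAP = 1.863

log p(β | y) = −Σ(yᵢ − βxᵢ)²/(2·4) − β²/(2·4) + const.
Setting the derivative to zero: Σxᵢ(yᵢ − βxᵢ)/4 − β/4 = 0, so β = Σxᵢyᵢ / (Σxᵢ² + σ²/τ²).
Σxᵢyᵢ = 2·1 + 4·6 + 4·11 + 6·11 = 136; Σxᵢ² = 72; σ²/τ² = 1.
β̂_MAP = 136 / (72 + 1) = 136/73 ≈ 1.863.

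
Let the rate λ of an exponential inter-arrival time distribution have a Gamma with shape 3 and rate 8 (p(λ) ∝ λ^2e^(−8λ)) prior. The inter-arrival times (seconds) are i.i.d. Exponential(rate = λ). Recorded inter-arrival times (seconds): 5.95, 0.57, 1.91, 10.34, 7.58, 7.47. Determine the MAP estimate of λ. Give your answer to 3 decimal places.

The Exponential(rate=λ) likelihood is ∝ λ^n e^(−λΣtᵢ). Here n = 6 and Σtᵢ = 5.95 + 0.57 + 1.91 + 10.34 + 7.58 + 7.47 = 33.82.
Posterior ∝ λ^2e^(−8λ) · λ^6e^(−33.82λ) = λ^8e^(−41.82λ), i.e. Gamma(9, 41.82).
Mode = (a−1)/b = 8/41.82 ≈ 0.191.

λ̂_MAP = 0.191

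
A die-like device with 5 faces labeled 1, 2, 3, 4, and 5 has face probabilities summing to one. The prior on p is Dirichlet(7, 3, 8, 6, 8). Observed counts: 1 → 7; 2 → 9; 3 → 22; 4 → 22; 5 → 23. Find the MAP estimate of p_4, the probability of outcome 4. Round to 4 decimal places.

MAP estimate: 0.2455

The posterior is Dirichlet(αᵢ + nᵢ) = Dirichlet(14, 12, 30, 28, 31).
For a Dirichlet(a₁,…,a_K) with all aᵢ > 1, the mode has j-th component (aⱼ − 1)/(Σaᵢ − K).
Here Σaᵢ = 115 and K = 5, so p_4 = (28 − 1)/(115 − 5) = 27/110 ≈ 0.2455.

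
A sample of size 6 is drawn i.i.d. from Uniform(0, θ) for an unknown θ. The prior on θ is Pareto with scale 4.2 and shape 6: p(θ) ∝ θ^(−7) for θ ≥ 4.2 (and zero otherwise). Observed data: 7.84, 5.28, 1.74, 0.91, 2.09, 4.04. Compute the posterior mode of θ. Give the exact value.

The Uniform(0, θ) likelihood is θ^(−n) for θ ≥ max(xᵢ), zero otherwise. Here max(xᵢ) = 7.84.
Posterior ∝ θ^(−7) · θ^(−6) = θ^(−13) on θ ≥ max(4.2, 7.84) = 7.84.
This density is strictly decreasing in θ, so the posterior mode lies at the lower boundary of the support.

θ̂_MAP = 7.84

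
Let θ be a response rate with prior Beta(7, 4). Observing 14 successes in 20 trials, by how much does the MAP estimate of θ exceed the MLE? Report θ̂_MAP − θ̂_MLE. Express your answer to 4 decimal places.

Posterior is Beta(21, 10); MAP = (21−1)/(31−2) = 20/29 ≈ 0.68966.
MLE ignores the prior: θ̂_MLE = k/n = 14/20 ≈ 0.70000.
Difference = 20/29 − 14/20 = -3/290 ≈ -0.0103.

MAP − MLE = -0.0103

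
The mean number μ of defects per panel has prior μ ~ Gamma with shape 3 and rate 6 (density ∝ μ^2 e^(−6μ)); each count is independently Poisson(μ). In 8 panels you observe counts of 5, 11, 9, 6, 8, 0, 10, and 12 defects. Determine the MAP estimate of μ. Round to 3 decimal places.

Σxᵢ = 5+11+9+6+8+0+10+12 = 61, with n = 8.
Posterior ∝ μ^2e^(−6μ) · μ^61e^(−8μ) = μ^63e^(−14μ), i.e. Gamma(shape=64, rate=14).
The mode of a Gamma(a, b) with a ≥ 1 (shape–rate) is (a−1)/b = 63/14 ≈ 4.500.

μ̂_MAP = 4.500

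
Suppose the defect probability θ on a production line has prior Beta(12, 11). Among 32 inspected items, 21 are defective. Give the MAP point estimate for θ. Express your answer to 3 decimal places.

Prior: Beta(12, 11).
Data: 21 successes in 32 trials. The binomial likelihood contributes θ^21(1−θ)^11, so the posterior is Beta(12+21, 11+11) = Beta(33, 22).
For Beta(a, b) with a, b > 1 the mode is (a−1)/(a+b−2) = 32/53 ≈ 0.604.

θ̂_MAP = 0.604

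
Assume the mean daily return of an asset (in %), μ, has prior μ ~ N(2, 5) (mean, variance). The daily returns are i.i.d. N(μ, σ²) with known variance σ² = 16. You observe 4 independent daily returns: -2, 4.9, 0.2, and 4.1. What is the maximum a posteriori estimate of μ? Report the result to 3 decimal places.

μ̂_MAP = 1.889

n = 4; x̄ = ((-2) + 4.9 + 0.2 + 4.1)/4 = 7.2/4 = 1.8.
For a Normal prior and Normal likelihood with known variance, the posterior is Normal; its mode equals its mean, the precision-weighted average.
Prior precision 1/σ₀² = 1/5 = 0.2; data precision n/σ² = 4/16 = 0.25.
μ̂ = (0.2·2 + 0.25·1.8) / (0.2 + 0.25) = 0.85/0.45 = 17/9 ≈ 1.889.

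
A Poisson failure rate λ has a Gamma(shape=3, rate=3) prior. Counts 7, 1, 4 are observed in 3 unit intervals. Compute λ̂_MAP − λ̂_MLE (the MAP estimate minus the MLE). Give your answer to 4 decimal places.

Σxᵢ = 12. Posterior is Gamma(15, 6); MAP = (15−1)/6 = 14/6 ≈ 2.33333.
MLE = x̄ = 12/3 ≈ 4.00000.
Difference = 14/6 − 12/3 = -5/3 ≈ -1.6667.

MAP − MLE = -1.6667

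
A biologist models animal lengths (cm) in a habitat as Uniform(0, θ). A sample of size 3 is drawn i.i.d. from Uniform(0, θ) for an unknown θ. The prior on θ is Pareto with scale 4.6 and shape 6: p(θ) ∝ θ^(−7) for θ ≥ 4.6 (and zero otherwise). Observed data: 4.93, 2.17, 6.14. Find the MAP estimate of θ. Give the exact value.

θ̂_MAP = 6.14

The Uniform(0, θ) likelihood is θ^(−n) for θ ≥ max(xᵢ), zero otherwise. Here max(xᵢ) = 6.14.
Posterior ∝ θ^(−7) · θ^(−3) = θ^(−10) on θ ≥ max(4.6, 6.14) = 6.14.
This density is strictly decreasing in θ, so the posterior mode lies at the lower boundary of the support.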